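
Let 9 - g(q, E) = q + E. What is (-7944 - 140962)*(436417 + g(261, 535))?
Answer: -64867920780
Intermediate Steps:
g(q, E) = 9 - E - q (g(q, E) = 9 - (q + E) = 9 - (E + q) = 9 + (-E - q) = 9 - E - q)
(-7944 - 140962)*(436417 + g(261, 535)) = (-7944 - 140962)*(436417 + (9 - 1*535 - 1*261)) = -148906*(436417 + (9 - 535 - 261)) = -148906*(436417 - 787) = -148906*435630 = -64867920780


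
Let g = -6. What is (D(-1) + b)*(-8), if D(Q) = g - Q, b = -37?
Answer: 336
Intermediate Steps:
D(Q) = -6 - Q
(D(-1) + b)*(-8) = ((-6 - 1*(-1)) - 37)*(-8) = ((-6 + 1) - 37)*(-8) = (-5 - 37)*(-8) = -42*(-8) = 336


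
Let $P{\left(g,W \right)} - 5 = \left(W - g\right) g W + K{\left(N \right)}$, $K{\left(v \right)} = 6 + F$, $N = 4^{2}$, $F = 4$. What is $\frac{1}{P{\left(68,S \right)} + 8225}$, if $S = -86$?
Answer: $\frac{1}{908832} \approx 1.1003 \cdot 10^{-6}$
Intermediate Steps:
$N = 16$
$K{\left(v \right)} = 10$ ($K{\left(v \right)} = 6 + 4 = 10$)
$P{\left(g,W \right)} = 15 + W g \left(W - g\right)$ ($P{\left(g,W \right)} = 5 + \left(\left(W - g\right) g W + 10\right) = 5 + \left(g \left(W - g\right) W + 10\right) = 5 + \left(W g \left(W - g\right) + 10\right) = 5 + \left(10 + W g \left(W - g\right)\right) = 15 + W g \left(W - g\right)$)
$\frac{1}{P{\left(68,S \right)} + 8225} = \frac{1}{\left(15 + 68 \left(-86\right)^{2} - - 86 \cdot 68^{2}\right) + 8225} = \frac{1}{\left(15 + 68 \cdot 7396 - \left(-86\right) 4624\right) + 8225} = \frac{1}{\left(15 + 502928 + 397664\right) + 8225} = \frac{1}{900607 + 8225} = \frac{1}{908832}$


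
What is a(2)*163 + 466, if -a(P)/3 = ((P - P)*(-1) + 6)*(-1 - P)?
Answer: 9268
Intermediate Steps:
a(P) = 18 + 18*P (a(P) = -3*((P - P)*(-1) + 6)*(-1 - P) = -3*(0*(-1) + 6)*(-1 - P) = -3*(0 + 6)*(-1 - P) = -18*(-1 - P) = -3*(-6 - 6*P) = 18 + 18*P)
a(2)*163 + 466 = (18 + 18*2)*163 + 466 = (18 + 36)*163 + 466 = 54*163 + 466 = 8802 + 466 = 9268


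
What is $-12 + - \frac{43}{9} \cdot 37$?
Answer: $- \frac{1699}{9} \approx -188.78$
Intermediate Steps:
$-12 + - \frac{43}{9} \cdot 37 = -12 + \left(-43\right) \frac{1}{9} \cdot 37 = -12 - \frac{1591}{9} = - \frac{1699}{9}$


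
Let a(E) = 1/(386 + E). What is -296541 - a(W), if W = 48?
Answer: -128698795/434 ≈ -2.9654e+5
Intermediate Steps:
-296541 - a(W) = -296541 - 1/(386 + 48) = -296541 - 1/434 = -128698795/434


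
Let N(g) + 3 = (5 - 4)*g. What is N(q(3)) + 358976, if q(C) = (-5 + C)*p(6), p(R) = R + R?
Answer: 358949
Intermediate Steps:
p(R) = 2*R
q(C) = -60 + 12*C (q(C) = (-5 + C)*(2*6) = (-5 + C)*12 = -60 + 12*C)
N(g) = -3 + g (N(g) = -3 + (5 - 4)*g = -3 + 1*g = -3 + g)
N(q(3)) + 358976 = (-3 + (-60 + 12*3)) + 358976 = (-3 + (-60 + 36)) + 358976 = (-3 - 24) + 358976 = -27 + 358976 = 358949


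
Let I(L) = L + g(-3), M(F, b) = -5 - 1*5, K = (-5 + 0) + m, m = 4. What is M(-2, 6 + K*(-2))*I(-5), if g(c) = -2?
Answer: 70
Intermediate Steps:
K = -1 (K = (-5 + 0) + 4 = -5 + 4 = -1)
M(F, b) = -10 (M(F, b) = -5 - 5 = -10)
I(L) = -2 + L (I(L) = L - 2 = -2 + L)
M(-2, 6 + K*(-2))*I(-5) = -10*(-2 - 5) = -10*(-7) = 70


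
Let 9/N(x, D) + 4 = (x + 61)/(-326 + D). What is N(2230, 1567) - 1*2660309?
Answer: -790113014/297 ≈ -2.6603e+6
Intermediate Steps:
N(x, D) = 9/(-4 + (61 + x)/(-326 + D)) (N(x, D) = 9/(-4 + (x + 61)/(-326 + D)) = 9/(-4 + (61 + x)/(-326 + D)))
N(2230, 1567) - 1*2660309 = 9*(-326 + 1567)/(1365 + 2230 - 4*1567) - 1*2660309 = 9*1241/(1365 + 2230 - 6268) - 2660309 = 9*1241/(-2673) - 2660309 = 9*(-1/2673)*1241 - 2660309 = -1241/297 - 2660309 = -790113014/297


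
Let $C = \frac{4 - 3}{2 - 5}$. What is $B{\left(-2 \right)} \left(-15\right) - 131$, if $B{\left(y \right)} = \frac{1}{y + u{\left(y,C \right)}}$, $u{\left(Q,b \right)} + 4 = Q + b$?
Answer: $- \frac{646}{5} \approx -129.2$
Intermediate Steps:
$C = - \frac{1}{3}$ ($C = 1 \frac{1}{-3} = 1 \left(- \frac{1}{3}\right) = - \frac{1}{3} \approx -0.33333$)
$u{\left(Q,b \right)} = -4 + Q + b$ ($u{\left(Q,b \right)} = -4 + \left(Q + b\right) = -4 + Q + b$)
$B{\left(y \right)} = \frac{1}{- \frac{13}{3} + 2 y}$ ($B{\left(y \right)} = \frac{1}{y - \left(\frac{13}{3} - y\right)} = \frac{1}{y + \left(- \frac{13}{3} + y\right)} = \frac{1}{- \frac{13}{3} + 2 y}$)
$B{\left(-2 \right)} \left(-15\right) - 131 = \frac{3}{-13 + 6 \left(-2\right)} \left(-15\right) - 131 = \frac{3}{-13 - 12} \left(-15\right) - 131 = \frac{3}{-25} \left(-15\right) - 131 = 3 \left(- \frac{1}{25}\right) \left(-15\right) - 131 = \left(- \frac{3}{25}\right) \left(-15\right) - 131 = \frac{9}{5} - 131 = - \frac{646}{5}$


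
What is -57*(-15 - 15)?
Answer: 1710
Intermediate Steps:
-57*(-15 - 15) = -57*(-30) = -19*(-90) = 1710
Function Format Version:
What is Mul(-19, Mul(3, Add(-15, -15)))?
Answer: 1710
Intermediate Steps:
Mul(-19, Mul(3, Add(-15, -15))) = Mul(-19, Mul(3, -30)) = Mul(-19, -90) = 1710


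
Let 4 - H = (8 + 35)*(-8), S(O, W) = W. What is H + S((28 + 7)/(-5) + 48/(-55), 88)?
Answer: 436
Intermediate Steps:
H = 348 (H = 4 - (8 + 35)*(-8) = 4 - 43*(-8) = 4 - 1*(-344) = 4 + 344 = 348)
H + S((28 + 7)/(-5) + 48/(-55), 88) = 348 + 88 = 436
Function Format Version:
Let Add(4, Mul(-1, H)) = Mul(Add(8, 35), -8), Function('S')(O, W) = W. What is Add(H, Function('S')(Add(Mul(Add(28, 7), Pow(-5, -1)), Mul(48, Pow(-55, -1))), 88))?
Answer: 436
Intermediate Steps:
H = 348 (H = Add(4, Mul(-1, Mul(Add(8, 35), -8))) = Add(4, Mul(-1, Mul(43, -8))) = Add(4, Mul(-1, -344)) = Add(4, 344) = 348)
Add(H, Function('S')(Add(Mul(Add(28, 7), Pow(-5, -1)), Mul(48, Pow(-55, -1))), 88)) = Add(348, 88) = 436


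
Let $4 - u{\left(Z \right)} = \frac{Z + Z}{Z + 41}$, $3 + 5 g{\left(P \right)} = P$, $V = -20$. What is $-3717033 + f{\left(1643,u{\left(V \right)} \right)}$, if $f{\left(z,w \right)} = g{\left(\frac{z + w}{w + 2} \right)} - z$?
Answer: $- \frac{3086466951}{830} \approx -3.7186 \cdot 10^{6}$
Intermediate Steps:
$g{\left(P \right)} = - \frac{3}{5} + \frac{P}{5}$
$u{\left(Z \right)} = 4 - \frac{2 Z}{41 + Z}$ ($u{\left(Z \right)} = 4 - \frac{Z + Z}{Z + 41} = 4 - \frac{2 Z}{41 + Z}$)
$f{\left(z,w \right)} = - \frac{3}{5} - z + \frac{w + z}{5 \left(2 + w\right)}$ ($f{\left(z,w \right)} = \left(- \frac{3}{5} + \frac{\left(z + w\right) \frac{1}{w + 2}}{5}\right) - z = \left(- \frac{3}{5} + \frac{\left(w + z\right) \frac{1}{2 + w}}{5}\right) - z = \left(- \frac{3}{5} + \frac{\frac{1}{2 + w} \left(w + z\right)}{5}\right) - z = \left(- \frac{3}{5} + \frac{w + z}{5 \left(2 + w\right)}\right) - z = - \frac{3}{5} - z + \frac{w + z}{5 \left(2 + w\right)}$)
$-3717033 + f{\left(1643,u{\left(V \right)} \right)} = -3717033 + \frac{\frac{2 \left(82 - 20\right)}{41 - 20} + 1643 - \left(2 + \frac{2 \left(82 - 20\right)}{41 - 20}\right) \left(3 + 5 \cdot 1643\right)}{5 \left(2 + \frac{2 \left(82 - 20\right)}{41 - 20}\right)} = -3717033 + \frac{2 \cdot \frac{1}{21} \cdot 62 + 1643 - \left(2 + 2 \cdot \frac{1}{21} \cdot 62\right) \left(3 + 8215\right)}{5 \left(2 + 2 \cdot \frac{1}{21} \cdot 62\right)} = -3717033 + \frac{2 \cdot \frac{1}{21} \cdot 62 + 1643 - \left(2 + 2 \cdot \frac{1}{21} \cdot 62\right) 8218}{5 \left(2 + 2 \cdot \frac{1}{21} \cdot 62\right)} = -3717033 + \frac{\frac{124}{21} + 1643 - \left(2 + \frac{124}{21}\right) 8218}{5 \left(2 + \frac{124}{21}\right)} = -3717033 + \frac{\frac{124}{21} + 1643 - \frac{166}{21} \cdot 8218}{5 \cdot \frac{166}{21}} = -3717033 + \frac{1}{5} \cdot \frac{21}{166} \left(\frac{124}{21} + 1643 - \frac{194884}{3}\right) = -3717033 + \frac{1}{5} \cdot \frac{21}{166} \left(- \frac{443187}{7}\right) = -3717033 - \frac{1329561}{830} = - \frac{3086466951}{830}$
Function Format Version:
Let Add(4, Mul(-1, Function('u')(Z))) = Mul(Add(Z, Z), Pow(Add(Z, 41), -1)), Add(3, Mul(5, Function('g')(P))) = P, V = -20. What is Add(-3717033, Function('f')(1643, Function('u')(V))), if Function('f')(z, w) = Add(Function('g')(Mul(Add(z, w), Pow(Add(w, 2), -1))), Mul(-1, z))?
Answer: Rational(-3086466951, 830) ≈ -3.7186e+6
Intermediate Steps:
Function('g')(P) = Add(Rational(-3, 5), Mul(Rational(1, 5), P))
Function('u')(Z) = Add(4, Mul(-2, Z, Pow(Add(41, Z), -1))) (Function('u')(Z) = Add(4, Mul(-1, Mul(Add(Z, Z), Pow(Add(Z, 41), -1)))) = Add(4, Mul(-1, Mul(Mul(2, Z), Pow(Add(41, Z), -1)))) = Add(4, Mul(-1, Mul(2, Z, Pow(Add(41, Z), -1)))) = Add(4, Mul(-2, Z, Pow(Add(41, Z), -1))))
Function('f')(z, w) = Add(Rational(-3, 5), Mul(-1, z), Mul(Rational(1, 5), Pow(Add(2, w), -1), Add(w, z))) (Function('f')(z, w) = Add(Add(Rational(-3, 5), Mul(Rational(1, 5), Mul(Add(z, w), Pow(Add(w, 2), -1)))), Mul(-1, z)) = Add(Add(Rational(-3, 5), Mul(Rational(1, 5), Mul(Add(w, z), Pow(Add(2, w), -1)))), Mul(-1, z)) = Add(Add(Rational(-3, 5), Mul(Rational(1, 5), Mul(Pow(Add(2, w), -1), Add(w, z)))), Mul(-1, z)) = Add(Add(Rational(-3, 5), Mul(Rational(1, 5), Pow(Add(2, w), -1), Add(w, z))), Mul(-1, z)) = Add(Rational(-3, 5), Mul(-1, z), Mul(Rational(1, 5), Pow(Add(2, w), -1), Add(w, z))))
Add(-3717033, Function('f')(1643, Function('u')(V))) = Add(-3717033, Mul(Rational(1, 5), Pow(Add(2, Mul(2, Pow(Add(41, -20), -1), Add(82, -20))), -1), Add(Mul(2, Pow(Add(41, -20), -1), Add(82, -20)), 1643, Mul(-1, Add(2, Mul(2, Pow(Add(41, -20), -1), Add(82, -20))), Add(3, Mul(5, 1643)))))) = Add(-3717033, Mul(Rational(1, 5), Pow(Add(2, Mul(2, Pow(21, -1), 62)), -1), Add(Mul(2, Pow(21, -1), 62), 1643, Mul(-1, Add(2, Mul(2, Pow(21, -1), 62)), Add(3, 8215))))) = Add(-3717033, Mul(Rational(1, 5), Pow(Add(2, Mul(2, Rational(1, 21), 62)), -1), Add(Mul(2, Rational(1, 21), 62), 1643, Mul(-1, Add(2, Mul(2, Rational(1, 21), 62)), 8218)))) = Add(-3717033, Mul(Rational(1, 5), Pow(Add(2, Rational(124, 21)), -1), Add(Rational(124, 21), 1643, Mul(-1, Add(2, Rational(124, 21)), 8218)))) = Add(-3717033, Mul(Rational(1, 5), Pow(Rational(166, 21), -1), Add(Rational(124, 21), 1643, Mul(-1, Rational(166, 21), 8218)))) = Add(-3717033, Mul(Rational(1, 5), Rational(21, 166), Add(Rational(124, 21), 1643, Rational(-194884, 3)))) = Add(-3717033, Mul(Rational(1, 5), Rational(21, 166), Rational(-443187, 7))) = Add(-3717033, Rational(-1329561, 830)) = Rational(-3086466951, 830)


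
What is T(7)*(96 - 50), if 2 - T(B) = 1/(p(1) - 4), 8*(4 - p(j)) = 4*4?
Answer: 115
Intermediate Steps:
p(j) = 2 (p(j) = 4 - 4/2 = 4 - ⅛*16 = 4 - 2 = 2)
T(B) = 5/2 (T(B) = 2 - 1/(2 - 4) = 2 - 1/(-2) = 2 - 1*(-½) = 2 + ½ = 5/2)
T(7)*(96 - 50) = 5*(96 - 50)/2 = (5/2)*46 = 115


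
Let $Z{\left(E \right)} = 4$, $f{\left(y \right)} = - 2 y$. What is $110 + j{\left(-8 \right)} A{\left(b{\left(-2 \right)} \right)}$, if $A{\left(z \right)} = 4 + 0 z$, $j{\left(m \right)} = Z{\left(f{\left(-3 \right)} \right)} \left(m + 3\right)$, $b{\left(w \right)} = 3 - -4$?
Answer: $30$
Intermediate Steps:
$b{\left(w \right)} = 7$ ($b{\left(w \right)} = 3 + 4 = 7$)
$j{\left(m \right)} = 12 + 4 m$ ($j{\left(m \right)} = 4 \left(m + 3\right) = 4 \left(3 + m\right) = 12 + 4 m$)
$A{\left(z \right)} = 4$ ($A{\left(z \right)} = 4 + 0 = 4$)
$110 + j{\left(-8 \right)} A{\left(b{\left(-2 \right)} \right)} = 110 + \left(12 + 4 \left(-8\right)\right) 4 = 110 + \left(12 - 32\right) 4 = 110 - 80 = 30$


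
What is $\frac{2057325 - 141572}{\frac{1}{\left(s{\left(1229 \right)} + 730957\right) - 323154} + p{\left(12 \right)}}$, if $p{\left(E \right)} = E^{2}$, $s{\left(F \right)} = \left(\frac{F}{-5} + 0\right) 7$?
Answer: $\frac{3889767880236}{292379333} \approx 13304.0$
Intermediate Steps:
$s{\left(F \right)} = - \frac{7 F}{5}$ ($s{\left(F \right)} = \left(F \left(- \frac{1}{5}\right) + 0\right) 7 = \left(- \frac{F}{5} + 0\right) 7 = - \frac{F}{5} \cdot 7 = - \frac{7 F}{5}$)
$\frac{2057325 - 141572}{\frac{1}{\left(s{\left(1229 \right)} + 730957\right) - 323154} + p{\left(12 \right)}} = \frac{2057325 - 141572}{\frac{1}{\left(\left(- \frac{7}{5}\right) 1229 + 730957\right) - 323154} + 12^{2}} = \frac{1915753}{\frac{1}{\left(- \frac{8603}{5} + 730957\right) - 323154} + 144} = \frac{1915753}{\frac{1}{\frac{3646182}{5} - 323154} + 144} = \frac{1915753}{\frac{1}{\frac{2030412}{5}} + 144} = \frac{1915753}{\frac{5}{2030412} + 144} = \frac{1915753}{\frac{292379333}{2030412}} = 1915753 \cdot \frac{2030412}{292379333} = \frac{3889767880236}{292379333}$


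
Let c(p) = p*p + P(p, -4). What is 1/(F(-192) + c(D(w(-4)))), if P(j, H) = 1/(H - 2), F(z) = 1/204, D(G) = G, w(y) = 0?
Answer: -68/11 ≈ -6.1818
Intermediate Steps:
F(z) = 1/204
P(j, H) = 1/(-2 + H)
c(p) = -⅙ + p² (c(p) = p*p + 1/(-2 - 4) = p² + 1/(-6) = p² - ⅙ = -⅙ + p²)
1/(F(-192) + c(D(w(-4)))) = 1/(1/204 + (-⅙ + 0²)) = 1/(1/204 + (-⅙ + 0)) = 1/(1/204 - ⅙) = 1/(-11/68) = -68/11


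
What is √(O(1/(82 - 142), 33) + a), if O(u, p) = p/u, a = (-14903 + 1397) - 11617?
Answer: I*√27103 ≈ 164.63*I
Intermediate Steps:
a = -25123 (a = -13506 - 11617 = -25123)
√(O(1/(82 - 142), 33) + a) = √(33/(1/(82 - 142)) - 25123) = √(33/(1/(-60)) - 25123) = √(33/(-1/60) - 25123) = √(33*(-60) - 25123) = √(-1980 - 25123) = √(-27103) = I*√27103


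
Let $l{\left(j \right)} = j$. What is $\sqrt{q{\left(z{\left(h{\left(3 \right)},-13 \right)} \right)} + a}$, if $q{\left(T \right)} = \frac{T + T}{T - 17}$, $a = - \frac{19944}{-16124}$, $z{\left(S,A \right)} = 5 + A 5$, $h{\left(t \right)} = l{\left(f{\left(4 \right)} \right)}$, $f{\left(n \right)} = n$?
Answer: $\frac{\sqrt{269304797454}}{310387} \approx 1.6719$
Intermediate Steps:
$h{\left(t \right)} = 4$
$z{\left(S,A \right)} = 5 + 5 A$
$a = \frac{4986}{4031}$ ($a = \left(-19944\right) \left(- \frac{1}{16124}\right) = \frac{4986}{4031} \approx 1.2369$)
$q{\left(T \right)} = \frac{2 T}{-17 + T}$
$\sqrt{q{\left(z{\left(h{\left(3 \right)},-13 \right)} \right)} + a} = \sqrt{\frac{2 \left(5 + 5 \left(-13\right)\right)}{-17 + \left(5 + 5 \left(-13\right)\right)} + \frac{4986}{4031}} = \sqrt{\frac{2 \left(5 - 65\right)}{-17 + \left(5 - 65\right)} + \frac{4986}{4031}} = \sqrt{2 \left(-60\right) \frac{1}{-17 - 60} + \frac{4986}{4031}} = \sqrt{2 \left(-60\right) \frac{1}{-77} + \frac{4986}{4031}} = \sqrt{2 \left(-60\right) \left(- \frac{1}{77}\right) + \frac{4986}{4031}} = \sqrt{\frac{120}{77} + \frac{4986}{4031}} = \sqrt{\frac{867642}{310387}} = \frac{\sqrt{269304797454}}{310387}$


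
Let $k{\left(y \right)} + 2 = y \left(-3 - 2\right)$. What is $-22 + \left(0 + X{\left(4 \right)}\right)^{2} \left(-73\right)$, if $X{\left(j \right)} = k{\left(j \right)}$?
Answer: $-35354$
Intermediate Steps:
$k{\left(y \right)} = -2 - 5 y$ ($k{\left(y \right)} = -2 + y \left(-3 - 2\right) = -2 + y \left(-5\right) = -2 - 5 y$)
$X{\left(j \right)} = -2 - 5 j$
$-22 + \left(0 + X{\left(4 \right)}\right)^{2} \left(-73\right) = -22 + \left(0 - 22\right)^{2} \left(-73\right) = -22 + \left(-22\right)^{2} \left(-73\right) = -22 + 484 \left(-73\right) = -22 - 35332 = -35354$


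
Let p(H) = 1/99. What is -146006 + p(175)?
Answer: -14454593/99 ≈ -1.4601e+5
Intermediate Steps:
p(H) = 1/99
-146006 + p(175) = -146006 + 1/99 = -14454593/99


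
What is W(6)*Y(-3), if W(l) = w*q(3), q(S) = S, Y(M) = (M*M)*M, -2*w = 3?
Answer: 243/2 ≈ 121.50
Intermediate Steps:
w = -3/2 (w = -½*3 = -3/2 ≈ -1.5000)
Y(M) = M³ (Y(M) = M²*M = M³)
W(l) = -9/2 (W(l) = -3/2*3 = -9/2)
W(6)*Y(-3) = -9/2*(-3)³ = -9/2*(-27) = 243/2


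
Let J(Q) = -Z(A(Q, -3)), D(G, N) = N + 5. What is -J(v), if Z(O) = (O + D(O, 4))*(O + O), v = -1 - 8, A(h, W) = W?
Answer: -36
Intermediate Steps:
D(G, N) = 5 + N
v = -9
Z(O) = 2*O*(9 + O) (Z(O) = (O + (5 + 4))*(O + O) = (O + 9)*(2*O) = (9 + O)*(2*O) = 2*O*(9 + O))
J(Q) = 36 (J(Q) = -2*(-3)*(9 - 3) = -2*(-3)*6 = -1*(-36) = 36)
-J(v) = -1*36 = -36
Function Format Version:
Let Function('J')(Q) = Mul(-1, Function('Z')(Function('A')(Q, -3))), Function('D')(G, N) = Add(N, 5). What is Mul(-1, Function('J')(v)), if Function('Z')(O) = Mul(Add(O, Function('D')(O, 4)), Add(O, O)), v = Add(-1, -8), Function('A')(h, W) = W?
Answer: -36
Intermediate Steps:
Function('D')(G, N) = Add(5, N)
v = -9
Function('Z')(O) = Mul(2, O, Add(9, O)) (Function('Z')(O) = Mul(Add(O, Add(5, 4)), Add(O, O)) = Mul(Add(O, 9), Mul(2, O)) = Mul(Add(9, O), Mul(2, O)) = Mul(2, O, Add(9, O)))
Function('J')(Q) = 36 (Function('J')(Q) = Mul(-1, Mul(2, -3, Add(9, -3))) = Mul(-1, Mul(2, -3, 6)) = Mul(-1, -36) = 36)
Mul(-1, Function('J')(v)) = Mul(-1, 36) = -36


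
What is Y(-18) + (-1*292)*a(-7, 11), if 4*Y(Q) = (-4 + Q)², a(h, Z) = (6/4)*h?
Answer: 3187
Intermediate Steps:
a(h, Z) = 3*h/2 (a(h, Z) = (6*(¼))*h = 3*h/2)
Y(Q) = (-4 + Q)²/4
Y(-18) + (-1*292)*a(-7, 11) = (-4 - 18)²/4 + (-1*292)*((3/2)*(-7)) = (¼)*(-22)² - 292*(-21/2) = (¼)*484 + 3066 = 121 + 3066 = 3187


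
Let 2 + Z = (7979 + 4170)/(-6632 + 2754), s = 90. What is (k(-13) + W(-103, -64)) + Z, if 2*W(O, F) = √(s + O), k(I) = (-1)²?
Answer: -16027/3878 + I*√13/2 ≈ -4.1328 + 1.8028*I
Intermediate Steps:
Z = -19905/3878 (Z = -2 + (7979 + 4170)/(-6632 + 2754) = -2 + 12149/(-3878) = -2 + 12149*(-1/3878) = -2 - 12149/3878 = -19905/3878 ≈ -5.1328)
k(I) = 1
W(O, F) = √(90 + O)/2
(k(-13) + W(-103, -64)) + Z = (1 + √(90 - 103)/2) - 19905/3878 = (1 + √(-13)/2) - 19905/3878 = (1 + (I*√13)/2) - 19905/3878 = (1 + I*√13/2) - 19905/3878 = -16027/3878 + I*√13/2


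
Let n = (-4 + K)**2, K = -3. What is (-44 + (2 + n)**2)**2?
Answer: 6538249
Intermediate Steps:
n = 49 (n = (-4 - 3)**2 = (-7)**2 = 49)
(-44 + (2 + n)**2)**2 = (-44 + (2 + 49)**2)**2 = (-44 + 51**2)**2 = (-44 + 2601)**2 = 2557**2 = 6538249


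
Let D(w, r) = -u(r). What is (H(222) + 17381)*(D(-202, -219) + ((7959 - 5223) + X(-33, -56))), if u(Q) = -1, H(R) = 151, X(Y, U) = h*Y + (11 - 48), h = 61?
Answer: 12044484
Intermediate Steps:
X(Y, U) = -37 + 61*Y (X(Y, U) = 61*Y + (11 - 48) = 61*Y - 37 = -37 + 61*Y)
D(w, r) = 1 (D(w, r) = -1*(-1) = 1)
(H(222) + 17381)*(D(-202, -219) + ((7959 - 5223) + X(-33, -56))) = (151 + 17381)*(1 + ((7959 - 5223) + (-37 + 61*(-33)))) = 17532*(1 + (2736 + (-37 - 2013))) = 17532*(1 + (2736 - 2050)) = 17532*(1 + 686) = 17532*687 = 12044484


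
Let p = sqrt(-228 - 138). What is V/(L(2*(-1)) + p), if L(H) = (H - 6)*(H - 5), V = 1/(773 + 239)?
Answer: 7/443003 - I*sqrt(366)/3544024 ≈ 1.5801e-5 - 5.3981e-6*I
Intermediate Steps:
V = 1/1012 ≈ 0.00098814
p = I*sqrt(366) (p = sqrt(-366) = I*sqrt(366) ≈ 19.131*I)
L(H) = (-6 + H)*(-5 + H)
V/(L(2*(-1)) + p) = 1/(1012*((30 + (2*(-1))**2 - 22*(-1)) + I*sqrt(366))) = 1/(1012*((30 + (-2)**2 - 11*(-2)) + I*sqrt(366))) = 1/(1012*((30 + 4 + 22) + I*sqrt(366))) = 1/(1012*(56 + I*sqrt(366)))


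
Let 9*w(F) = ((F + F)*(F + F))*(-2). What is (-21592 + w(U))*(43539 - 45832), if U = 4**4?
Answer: 1647786488/9 ≈ 1.8309e+8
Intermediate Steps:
U = 256
w(F) = -8*F**2/9 (w(F) = (((F + F)*(F + F))*(-2))/9 = (((2*F)*(2*F))*(-2))/9 = ((4*F**2)*(-2))/9 = (-8*F**2)/9 = -8*F**2/9)
(-21592 + w(U))*(43539 - 45832) = (-21592 - 8/9*256**2)*(43539 - 45832) = (-21592 - 8/9*65536)*(-2293) = (-21592 - 524288/9)*(-2293) = -718616/9*(-2293) = 1647786488/9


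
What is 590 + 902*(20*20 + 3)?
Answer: 364096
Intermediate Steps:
590 + 902*(20*20 + 3) = 590 + 902*(400 + 3) = 590 + 902*403 = 590 + 363506 = 364096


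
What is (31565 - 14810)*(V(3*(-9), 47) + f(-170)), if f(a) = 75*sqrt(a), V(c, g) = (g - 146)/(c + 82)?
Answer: -30159 + 1256625*I*sqrt(170) ≈ -30159.0 + 1.6384e+7*I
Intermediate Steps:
V(c, g) = (-146 + g)/(82 + c)
(31565 - 14810)*(V(3*(-9), 47) + f(-170)) = (31565 - 14810)*((-146 + 47)/(82 + 3*(-9)) + 75*sqrt(-170)) = 16755*(-99/(82 - 27) + 75*(I*sqrt(170))) = 16755*(-99/55 + 75*I*sqrt(170)) = 16755*((1/55)*(-99) + 75*I*sqrt(170)) = 16755*(-9/5 + 75*I*sqrt(170)) = -30159 + 1256625*I*sqrt(170)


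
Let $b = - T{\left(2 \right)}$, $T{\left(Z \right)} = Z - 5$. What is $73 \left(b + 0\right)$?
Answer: $219$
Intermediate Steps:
$T{\left(Z \right)} = -5 + Z$
$b = 3$ ($b = - (-5 + 2) = \left(-1\right) \left(-3\right) = 3$)
$73 \left(b + 0\right) = 73 \left(3 + 0\right) = 73 \cdot 3 = 219$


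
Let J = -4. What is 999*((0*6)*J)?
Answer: 0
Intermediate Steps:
999*((0*6)*J) = 999*((0*6)*(-4)) = 999*(0*(-4)) = 999*0 = 0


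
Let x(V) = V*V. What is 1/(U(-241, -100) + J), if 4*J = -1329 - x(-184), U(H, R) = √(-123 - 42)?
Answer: -28148/247597373 - 16*I*√165/1237986865 ≈ -0.00011368 - 1.6601e-7*I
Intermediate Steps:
x(V) = V²
U(H, R) = I*√165 (U(H, R) = √(-165) = I*√165)
J = -35185/4 (J = (-1329 - 1*(-184)²)/4 = (-1329 - 1*33856)/4 = (-1329 - 33856)/4 = (¼)*(-35185) = -35185/4 ≈ -8796.3)
1/(U(-241, -100) + J) = 1/(I*√165 - 35185/4) = 1/(-35185/4 + I*√165)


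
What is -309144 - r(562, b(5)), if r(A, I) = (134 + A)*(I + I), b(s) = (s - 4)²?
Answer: -310536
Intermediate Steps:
b(s) = (-4 + s)²
r(A, I) = 2*I*(134 + A) (r(A, I) = (134 + A)*(2*I) = 2*I*(134 + A))
-309144 - r(562, b(5)) = -309144 - 2*(-4 + 5)²*(134 + 562) = -309144 - 2*1²*696 = -309144 - 2*696 = -309144 - 1*1392 = -309144 - 1392 = -310536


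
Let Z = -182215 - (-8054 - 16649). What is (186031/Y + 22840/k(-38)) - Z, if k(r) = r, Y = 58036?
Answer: 173026725677/1102684 ≈ 1.5691e+5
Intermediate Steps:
Z = -157512 (Z = -182215 - 1*(-24703) = -182215 + 24703 = -157512)
(186031/Y + 22840/k(-38)) - Z = (186031/58036 + 22840/(-38)) - 1*(-157512) = (186031*(1/58036) + 22840*(-1/38)) + 157512 = (186031/58036 - 11420/19) + 157512 = -659236531/1102684 + 157512 = 173026725677/1102684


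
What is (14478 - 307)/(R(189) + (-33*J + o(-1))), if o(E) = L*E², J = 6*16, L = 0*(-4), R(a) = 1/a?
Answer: -2678319/598751 ≈ -4.4732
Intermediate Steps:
L = 0
J = 96
o(E) = 0 (o(E) = 0*E² = 0)
(14478 - 307)/(R(189) + (-33*J + o(-1))) = (14478 - 307)/(1/189 + (-33*96 + 0)) = 14171/(1/189 + (-3168 + 0)) = 14171/(1/189 - 3168) = 14171/(-598751/189) = 14171*(-189/598751) = -2678319/598751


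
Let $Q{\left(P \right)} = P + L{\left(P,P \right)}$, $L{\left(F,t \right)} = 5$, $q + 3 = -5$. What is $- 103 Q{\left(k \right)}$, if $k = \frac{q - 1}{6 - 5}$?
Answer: $412$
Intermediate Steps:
$q = -8$ ($q = -3 - 5 = -8$)
$k = -9$ ($k = \frac{-8 - 1}{6 - 5} = - \frac{9}{1} = \left(-9\right) 1 = -9$)
$Q{\left(P \right)} = 5 + P$ ($Q{\left(P \right)} = P + 5 = 5 + P$)
$- 103 Q{\left(k \right)} = - 103 \left(5 - 9\right) = \left(-103\right) \left(-4\right) = 412$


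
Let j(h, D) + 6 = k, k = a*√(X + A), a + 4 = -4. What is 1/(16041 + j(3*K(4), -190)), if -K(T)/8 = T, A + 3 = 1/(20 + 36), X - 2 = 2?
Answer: 37415/599949373 + 2*√798/1799848119 ≈ 6.2395e-5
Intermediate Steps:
X = 4 (X = 2 + 2 = 4)
A = -167/56 (A = -3 + 1/(20 + 36) = -3 + 1/56 = -167/56 ≈ -2.9821)
a = -8 (a = -4 - 4 = -8)
K(T) = -8*T
k = -2*√798/7 (k = -8*√(4 - 167/56) = -2*√798/7 ≈ -8.0711)
j(h, D) = -6 - 2*√798/7
1/(16041 + j(3*K(4), -190)) = 1/(16041 + (-6 - 2*√798/7)) = 1/(16035 - 2*√798/7)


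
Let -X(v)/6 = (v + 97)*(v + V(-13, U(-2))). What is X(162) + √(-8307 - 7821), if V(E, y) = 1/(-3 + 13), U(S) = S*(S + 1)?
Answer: -1259517/5 + 48*I*√7 ≈ -2.519e+5 + 127.0*I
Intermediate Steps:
U(S) = S*(1 + S)
V(E, y) = ⅒ (V(E, y) = 1/10 = ⅒)
X(v) = -6*(97 + v)*(⅒ + v) (X(v) = -6*(v + 97)*(v + ⅒) = -6*(97 + v)*(⅒ + v))
X(162) + √(-8307 - 7821) = (-291/5 - 6*162² - 2913/5*162) + √(-8307 - 7821) = (-291/5 - 6*26244 - 471906/5) + √(-16128) = (-291/5 - 157464 - 471906/5) + 48*I*√7 = -1259517/5 + 48*I*√7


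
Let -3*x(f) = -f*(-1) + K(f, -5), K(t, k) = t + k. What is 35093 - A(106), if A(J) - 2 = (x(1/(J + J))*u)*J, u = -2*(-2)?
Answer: 103157/3 ≈ 34386.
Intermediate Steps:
K(t, k) = k + t
u = 4
x(f) = 5/3 - 2*f/3 (x(f) = -(-f*(-1) + (-5 + f))/3 = -(f + (-5 + f))/3 = -(-5 + 2*f)/3 = 5/3 - 2*f/3)
A(J) = 2 + J*(20/3 - 4/(3*J)) (A(J) = 2 + ((5/3 - 2/(3*(J + J)))*4)*J = 2 + ((5/3 - 2*1/(2*J)/3)*4)*J = 2 + ((5/3 - 1/(3*J))*4)*J = 2 + (20/3 - 4/(3*J))*J = 2 + J*(20/3 - 4/(3*J)))
35093 - A(106) = 35093 - (2/3 + (20/3)*106) = 35093 - (2/3 + 2120/3) = 35093 - 1*2122/3 = 35093 - 2122/3 = 103157/3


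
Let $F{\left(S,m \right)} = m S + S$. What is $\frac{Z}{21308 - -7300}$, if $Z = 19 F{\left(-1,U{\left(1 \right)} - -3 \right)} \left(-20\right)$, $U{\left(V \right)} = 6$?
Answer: $\frac{475}{3576} \approx 0.13283$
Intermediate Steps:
$F{\left(S,m \right)} = S + S m$ ($F{\left(S,m \right)} = S m + S = S + S m$)
$Z = 3800$ ($Z = 19 \left(- (1 + \left(6 - -3\right))\right) \left(-20\right) = 19 \left(- (1 + \left(6 + 3\right))\right) \left(-20\right) = 19 \left(- (1 + 9)\right) \left(-20\right) = 19 \left(\left(-1\right) 10\right) \left(-20\right) = 19 \left(-10\right) \left(-20\right) = \left(-190\right) \left(-20\right) = 3800$)
$\frac{Z}{21308 - -7300} = \frac{3800}{21308 - -7300} = \frac{3800}{21308 + 7300} = \frac{3800}{28608} = 3800 \cdot \frac{1}{28608} = \frac{475}{3576}$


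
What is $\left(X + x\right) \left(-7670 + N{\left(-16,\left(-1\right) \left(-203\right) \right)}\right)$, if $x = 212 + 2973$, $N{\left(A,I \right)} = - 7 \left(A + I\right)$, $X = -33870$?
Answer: $275520615$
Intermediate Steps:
$N{\left(A,I \right)} = - 7 A - 7 I$
$x = 3185$
$\left(X + x\right) \left(-7670 + N{\left(-16,\left(-1\right) \left(-203\right) \right)}\right) = \left(-33870 + 3185\right) \left(-7670 - \left(-112 + 7 \left(\left(-1\right) \left(-203\right)\right)\right)\right) = - 30685 \left(-7670 + \left(112 - 1421\right)\right) = - 30685 \left(-7670 - 1309\right) = \left(-30685\right) \left(-8979\right) = 275520615$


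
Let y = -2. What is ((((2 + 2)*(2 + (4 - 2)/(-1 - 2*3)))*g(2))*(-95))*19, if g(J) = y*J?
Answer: 346560/7 ≈ 49509.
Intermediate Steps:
g(J) = -2*J
((((2 + 2)*(2 + (4 - 2)/(-1 - 2*3)))*g(2))*(-95))*19 = ((((2 + 2)*(2 + (4 - 2)/(-1 - 2*3)))*(-2*2))*(-95))*19 = (((4*(2 + 2/(-1 - 6)))*(-4))*(-95))*19 = (((4*(2 + 2/(-7)))*(-4))*(-95))*19 = (((4*(2 + 2*(-1/7)))*(-4))*(-95))*19 = (((4*(2 - 2/7))*(-4))*(-95))*19 = (((4*(12/7))*(-4))*(-95))*19 = (((48/7)*(-4))*(-95))*19 = -192/7*(-95)*19 = (18240/7)*19 = 346560/7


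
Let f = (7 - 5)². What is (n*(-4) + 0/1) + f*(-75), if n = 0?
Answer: -300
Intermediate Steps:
f = 4 (f = 2² = 4)
(n*(-4) + 0/1) + f*(-75) = (0*(-4) + 0/1) + 4*(-75) = (0 + 0*1) - 300 = (0 + 0) - 300 = 0 - 300 = -300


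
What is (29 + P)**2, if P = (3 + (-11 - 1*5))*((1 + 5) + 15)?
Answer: 59536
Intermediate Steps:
P = -273 (P = (3 + (-11 - 5))*(6 + 15) = (3 - 16)*21 = -13*21 = -273)
(29 + P)**2 = (29 - 273)**2 = (-244)**2 = 59536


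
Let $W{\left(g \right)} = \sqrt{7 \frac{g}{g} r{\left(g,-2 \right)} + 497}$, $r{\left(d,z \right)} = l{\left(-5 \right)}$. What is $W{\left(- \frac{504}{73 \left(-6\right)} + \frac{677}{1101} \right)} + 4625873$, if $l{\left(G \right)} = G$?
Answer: $4625873 + \sqrt{462} \approx 4.6259 \cdot 10^{6}$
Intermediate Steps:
$r{\left(d,z \right)} = -5$
$W{\left(g \right)} = \sqrt{462}$ ($W{\left(g \right)} = \sqrt{7 \frac{g}{g} \left(-5\right) + 497} = \sqrt{7 \cdot 1 \left(-5\right) + 497} = \sqrt{7 \left(-5\right) + 497} = \sqrt{-35 + 497} = \sqrt{462}$)
$W{\left(- \frac{504}{73 \left(-6\right)} + \frac{677}{1101} \right)} + 4625873 = \sqrt{462} + 4625873 = 4625873 + \sqrt{462}$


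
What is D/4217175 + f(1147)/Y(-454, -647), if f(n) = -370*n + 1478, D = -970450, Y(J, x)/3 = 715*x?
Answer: 5822517958/78035449635 ≈ 0.074614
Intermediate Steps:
Y(J, x) = 2145*x (Y(J, x) = 3*(715*x) = 2145*x)
f(n) = 1478 - 370*n
D/4217175 + f(1147)/Y(-454, -647) = -970450/4217175 + (1478 - 370*1147)/((2145*(-647))) = -970450*1/4217175 + (1478 - 424390)/(-1387815) = -38818/168687 - 422912*(-1/1387815) = -38818/168687 + 422912/1387815 = 5822517958/78035449635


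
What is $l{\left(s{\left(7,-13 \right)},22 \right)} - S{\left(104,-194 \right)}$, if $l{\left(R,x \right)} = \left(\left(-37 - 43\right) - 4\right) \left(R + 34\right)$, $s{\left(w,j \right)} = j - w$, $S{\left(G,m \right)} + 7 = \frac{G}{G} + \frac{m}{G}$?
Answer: $- \frac{60743}{52} \approx -1168.1$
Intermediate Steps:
$S{\left(G,m \right)} = -6 + \frac{m}{G}$ ($S{\left(G,m \right)} = -7 + \left(\frac{G}{G} + \frac{m}{G}\right) = -7 + \left(1 + \frac{m}{G}\right) = -6 + \frac{m}{G}$)
$l{\left(R,x \right)} = -2856 - 84 R$ ($l{\left(R,x \right)} = \left(\left(-37 - 43\right) - 4\right) \left(34 + R\right) = \left(-80 - 4\right) \left(34 + R\right) = - 84 \left(34 + R\right) = -2856 - 84 R$)
$l{\left(s{\left(7,-13 \right)},22 \right)} - S{\left(104,-194 \right)} = \left(-2856 - 84 \left(-13 - 7\right)\right) - \left(-6 - \frac{194}{104}\right) = \left(-2856 - 84 \left(-13 - 7\right)\right) - \left(-6 - \frac{97}{52}\right) = \left(-2856 - -1680\right) - \left(-6 - \frac{97}{52}\right) = \left(-2856 + 1680\right) - - \frac{409}{52} = -1176 + \frac{409}{52} = - \frac{60743}{52}$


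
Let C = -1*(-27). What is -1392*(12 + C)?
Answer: -54288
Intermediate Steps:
C = 27
-1392*(12 + C) = -1392*(12 + 27) = -1392*39 = -54288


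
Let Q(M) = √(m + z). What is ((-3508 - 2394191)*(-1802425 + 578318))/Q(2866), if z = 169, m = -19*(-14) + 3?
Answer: 978346709931*√438/146 ≈ 1.4024e+11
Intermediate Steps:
m = 269 (m = 266 + 3 = 269)
Q(M) = √438 (Q(M) = √(269 + 169) = √438)
((-3508 - 2394191)*(-1802425 + 578318))/Q(2866) = ((-3508 - 2394191)*(-1802425 + 578318))/(√438) = (-2397699*(-1224107))*(√438/438) = 2935040129793*(√438/438) = 978346709931*√438/146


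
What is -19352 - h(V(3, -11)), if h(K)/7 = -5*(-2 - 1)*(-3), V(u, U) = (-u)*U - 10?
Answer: -19037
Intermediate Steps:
V(u, U) = -10 - U*u (V(u, U) = -U*u - 10 = -10 - U*u)
h(K) = -315 (h(K) = 7*(-5*(-2 - 1)*(-3)) = 7*(-5*(-3)*(-3)) = 7*(15*(-3)) = 7*(-45) = -315)
-19352 - h(V(3, -11)) = -19352 - 1*(-315) = -19352 + 315 = -19037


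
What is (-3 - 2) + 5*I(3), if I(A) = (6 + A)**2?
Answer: 400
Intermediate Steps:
(-3 - 2) + 5*I(3) = (-3 - 2) + 5*(6 + 3)**2 = -5 + 5*9**2 = -5 + 5*81 = -5 + 405 = 400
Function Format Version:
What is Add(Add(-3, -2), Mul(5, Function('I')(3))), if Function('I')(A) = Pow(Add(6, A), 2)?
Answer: 400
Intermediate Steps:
Add(Add(-3, -2), Mul(5, Function('I')(3))) = Add(Add(-3, -2), Mul(5, Pow(Add(6, 3), 2))) = Add(-5, Mul(5, Pow(9, 2))) = Add(-5, Mul(5, 81)) = Add(-5, 405) = 400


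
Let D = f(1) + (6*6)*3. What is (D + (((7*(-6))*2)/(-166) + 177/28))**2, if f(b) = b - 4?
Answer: 67541252769/5400976 ≈ 12505.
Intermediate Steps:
f(b) = -4 + b
D = 105 (D = (-4 + 1) + (6*6)*3 = -3 + 36*3 = -3 + 108 = 105)
(D + (((7*(-6))*2)/(-166) + 177/28))**2 = (105 + (((7*(-6))*2)/(-166) + 177/28))**2 = (105 + (-42*2*(-1/166) + 177*(1/28)))**2 = (105 + (-84*(-1/166) + 177/28))**2 = (105 + (42/83 + 177/28))**2 = (105 + 15867/2324)**2 = (259887/2324)**2 = 67541252769/5400976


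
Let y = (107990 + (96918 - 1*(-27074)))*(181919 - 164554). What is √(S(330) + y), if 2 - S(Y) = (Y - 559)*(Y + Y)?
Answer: 26*√5959347 ≈ 63471.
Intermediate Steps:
S(Y) = 2 - 2*Y*(-559 + Y) (S(Y) = 2 - (Y - 559)*(Y + Y) = 2 - (-559 + Y)*2*Y = 2 - 2*Y*(-559 + Y))
y = 4028367430 (y = (107990 + (96918 + 27074))*17365 = (107990 + 123992)*17365 = 231982*17365 = 4028367430)
√(S(330) + y) = √((2 - 2*330² + 1118*330) + 4028367430) = √((2 - 2*108900 + 368940) + 4028367430) = √((2 - 217800 + 368940) + 4028367430) = √(151142 + 4028367430) = √4028518572 = 26*√5959347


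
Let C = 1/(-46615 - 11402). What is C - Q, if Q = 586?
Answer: -33997963/58017 ≈ -586.00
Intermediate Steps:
C = -1/58017 (C = 1/(-58017) = -1/58017 ≈ -1.7236e-5)
C - Q = -1/58017 - 1*586 = -1/58017 - 586 = -33997963/58017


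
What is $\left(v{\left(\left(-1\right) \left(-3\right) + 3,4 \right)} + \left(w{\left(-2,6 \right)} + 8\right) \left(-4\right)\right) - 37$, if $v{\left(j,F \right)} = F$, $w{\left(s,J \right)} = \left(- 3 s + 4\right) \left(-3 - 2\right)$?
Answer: $135$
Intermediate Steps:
$w{\left(s,J \right)} = -20 + 15 s$ ($w{\left(s,J \right)} = \left(4 - 3 s\right) \left(-5\right) = -20 + 15 s$)
$\left(v{\left(\left(-1\right) \left(-3\right) + 3,4 \right)} + \left(w{\left(-2,6 \right)} + 8\right) \left(-4\right)\right) - 37 = \left(4 + \left(\left(-20 + 15 \left(-2\right)\right) + 8\right) \left(-4\right)\right) - 37 = \left(4 + \left(\left(-20 - 30\right) + 8\right) \left(-4\right)\right) - 37 = \left(4 + \left(-50 + 8\right) \left(-4\right)\right) - 37 = \left(4 - -168\right) - 37 = \left(4 + 168\right) - 37 = 172 - 37 = 135$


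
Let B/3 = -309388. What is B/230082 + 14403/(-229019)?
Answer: -35980177027/8782191593 ≈ -4.0969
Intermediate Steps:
B = -928164 (B = 3*(-309388) = -928164)
B/230082 + 14403/(-229019) = -928164/230082 + 14403/(-229019) = -928164*1/230082 + 14403*(-1/229019) = -154694/38347 - 14403/229019 = -35980177027/8782191593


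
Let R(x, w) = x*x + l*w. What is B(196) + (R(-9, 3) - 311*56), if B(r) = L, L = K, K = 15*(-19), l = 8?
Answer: -17596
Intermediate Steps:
R(x, w) = x² + 8*w (R(x, w) = x*x + 8*w = x² + 8*w)
K = -285
L = -285
B(r) = -285
B(196) + (R(-9, 3) - 311*56) = -285 + (((-9)² + 8*3) - 311*56) = -285 + ((81 + 24) - 17416) = -285 + (105 - 17416) = -285 - 17311 = -17596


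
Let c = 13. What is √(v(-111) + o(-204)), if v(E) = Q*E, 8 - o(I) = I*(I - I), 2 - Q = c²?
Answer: √18545 ≈ 136.18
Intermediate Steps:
Q = -167 (Q = 2 - 1*13² = 2 - 1*169 = 2 - 169 = -167)
o(I) = 8 (o(I) = 8 - I*(I - I) = 8 - I*0 = 8 - 1*0 = 8 + 0 = 8)
v(E) = -167*E
√(v(-111) + o(-204)) = √(-167*(-111) + 8) = √(18537 + 8) = √18545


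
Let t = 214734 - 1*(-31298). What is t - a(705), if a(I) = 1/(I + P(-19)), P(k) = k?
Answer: 168777951/686 ≈ 2.4603e+5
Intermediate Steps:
a(I) = 1/(-19 + I) (a(I) = 1/(I - 19) = 1/(-19 + I))
t = 246032 (t = 214734 + 31298 = 246032)
t - a(705) = 246032 - 1/(-19 + 705) = 246032 - 1/686 = 168777951/686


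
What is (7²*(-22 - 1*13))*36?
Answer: -61740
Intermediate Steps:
(7²*(-22 - 1*13))*36 = (49*(-22 - 13))*36 = (49*(-35))*36 = -1715*36 = -61740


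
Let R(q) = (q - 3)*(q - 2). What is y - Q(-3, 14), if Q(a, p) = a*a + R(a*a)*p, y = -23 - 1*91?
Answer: -711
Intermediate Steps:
y = -114 (y = -23 - 91 = -114)
R(q) = (-3 + q)*(-2 + q)
Q(a, p) = a**2 + p*(6 + a**4 - 5*a**2) (Q(a, p) = a*a + (6 + (a*a)**2 - 5*a*a)*p = a**2 + (6 + (a**2)**2 - 5*a**2)*p = a**2 + (6 + a**4 - 5*a**2)*p = a**2 + p*(6 + a**4 - 5*a**2))
y - Q(-3, 14) = -114 - ((-3)**2 + 14*(6 + (-3)**4 - 5*(-3)**2)) = -114 - (9 + 14*(6 + 81 - 5*9)) = -114 - (9 + 14*(6 + 81 - 45)) = -114 - (9 + 14*42) = -114 - (9 + 588) = -114 - 1*597 = -114 - 597 = -711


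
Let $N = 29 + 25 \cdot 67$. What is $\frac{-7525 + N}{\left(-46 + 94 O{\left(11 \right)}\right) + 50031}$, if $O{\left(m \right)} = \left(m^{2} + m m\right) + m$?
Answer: $- \frac{5821}{73767} \approx -0.078911$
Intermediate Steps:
$O{\left(m \right)} = m + 2 m^{2}$ ($O{\left(m \right)} = \left(m^{2} + m^{2}\right) + m = 2 m^{2} + m = m + 2 m^{2}$)
$N = 1704$ ($N = 29 + 1675 = 1704$)
$\frac{-7525 + N}{\left(-46 + 94 O{\left(11 \right)}\right) + 50031} = \frac{-7525 + 1704}{\left(-46 + 94 \cdot 11 \left(1 + 2 \cdot 11\right)\right) + 50031} = - \frac{5821}{\left(-46 + 94 \cdot 11 \left(1 + 22\right)\right) + 50031} = - \frac{5821}{\left(-46 + 94 \cdot 11 \cdot 23\right) + 50031} = - \frac{5821}{\left(-46 + 94 \cdot 253\right) + 50031} = - \frac{5821}{\left(-46 + 23782\right) + 50031} = - \frac{5821}{23736 + 50031} = - \frac{5821}{73767}$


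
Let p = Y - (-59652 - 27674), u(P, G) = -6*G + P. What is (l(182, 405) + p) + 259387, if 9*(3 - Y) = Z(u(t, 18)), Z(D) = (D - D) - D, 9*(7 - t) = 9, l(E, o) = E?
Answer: 1040660/3 ≈ 3.4689e+5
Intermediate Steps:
t = 6 (t = 7 - ⅑*9 = 7 - 1 = 6)
u(P, G) = P - 6*G
Z(D) = -D (Z(D) = 0 - D = -D)
Y = -25/3 (Y = 3 - (-1)*(6 - 6*18)/9 = 3 - (-1)*(6 - 108)/9 = 3 - (-1)*(-102)/9 = 3 - ⅑*102 = 3 - 34/3 = -25/3 ≈ -8.3333)
p = 261953/3 (p = -25/3 - (-59652 - 27674) = -25/3 - 1*(-87326) = -25/3 + 87326 = 261953/3 ≈ 87318.)
(l(182, 405) + p) + 259387 = (182 + 261953/3) + 259387 = 262499/3 + 259387 = 1040660/3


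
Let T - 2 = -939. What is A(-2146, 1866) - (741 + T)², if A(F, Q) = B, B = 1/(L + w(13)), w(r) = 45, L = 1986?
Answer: -78022895/2031 ≈ -38416.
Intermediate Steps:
T = -937 (T = 2 - 939 = -937)
B = 1/2031 (B = 1/(1986 + 45) = 1/2031 ≈ 0.00049237)
A(F, Q) = 1/2031
A(-2146, 1866) - (741 + T)² = 1/2031 - (741 - 937)² = 1/2031 - 1*(-196)² = 1/2031 - 1*38416 = 1/2031 - 38416 = -78022895/2031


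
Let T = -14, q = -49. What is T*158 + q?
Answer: -2261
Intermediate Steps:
T*158 + q = -14*158 - 49 = -2212 - 49 = -2261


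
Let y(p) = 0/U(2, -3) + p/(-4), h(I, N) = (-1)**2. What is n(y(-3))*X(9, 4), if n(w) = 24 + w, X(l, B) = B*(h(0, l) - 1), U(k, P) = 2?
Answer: 0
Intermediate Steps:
h(I, N) = 1
X(l, B) = 0 (X(l, B) = B*(1 - 1) = B*0 = 0)
y(p) = -p/4 (y(p) = 0/2 + p/(-4) = 0*(1/2) + p*(-1/4) = 0 - p/4 = -p/4)
n(y(-3))*X(9, 4) = (24 - 1/4*(-3))*0 = (24 + 3/4)*0 = (99/4)*0 = 0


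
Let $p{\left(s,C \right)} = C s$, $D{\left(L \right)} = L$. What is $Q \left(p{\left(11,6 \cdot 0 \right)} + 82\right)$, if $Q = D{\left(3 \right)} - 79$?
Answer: $-6232$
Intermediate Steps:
$Q = -76$ ($Q = 3 - 79 = -76$)
$Q \left(p{\left(11,6 \cdot 0 \right)} + 82\right) = - 76 \left(6 \cdot 0 \cdot 11 + 82\right) = - 76 \left(0 \cdot 11 + 82\right) = - 76 \left(0 + 82\right) = \left(-76\right) 82 = -6232$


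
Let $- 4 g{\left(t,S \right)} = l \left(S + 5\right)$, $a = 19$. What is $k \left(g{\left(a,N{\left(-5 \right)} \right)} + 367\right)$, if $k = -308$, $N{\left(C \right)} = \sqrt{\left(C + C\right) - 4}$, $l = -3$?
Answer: $-114191 - 231 i \sqrt{14} \approx -1.1419 \cdot 10^{5} - 864.32 i$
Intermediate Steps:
$N{\left(C \right)} = \sqrt{-4 + 2 C}$ ($N{\left(C \right)} = \sqrt{2 C - 4} = \sqrt{-4 + 2 C}$)
$g{\left(t,S \right)} = \frac{15}{4} + \frac{3 S}{4}$ ($g{\left(t,S \right)} = - \frac{\left(-3\right) \left(S + 5\right)}{4} = - \frac{\left(-3\right) \left(5 + S\right)}{4} = - \frac{-15 - 3 S}{4} = \frac{15}{4} + \frac{3 S}{4}$)
$k \left(g{\left(a,N{\left(-5 \right)} \right)} + 367\right) = - 308 \left(\left(\frac{15}{4} + \frac{3 \sqrt{-4 + 2 \left(-5\right)}}{4}\right) + 367\right) = - 308 \left(\left(\frac{15}{4} + \frac{3 \sqrt{-4 - 10}}{4}\right) + 367\right) = - 308 \left(\left(\frac{15}{4} + \frac{3 \sqrt{-14}}{4}\right) + 367\right) = - 308 \left(\left(\frac{15}{4} + \frac{3 i \sqrt{14}}{4}\right) + 367\right) = - 308 \left(\frac{1483}{4} + \frac{3 i \sqrt{14}}{4}\right) = -114191 - 231 i \sqrt{14}$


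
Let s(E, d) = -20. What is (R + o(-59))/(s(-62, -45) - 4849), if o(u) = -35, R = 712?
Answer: -677/4869 ≈ -0.13904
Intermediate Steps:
(R + o(-59))/(s(-62, -45) - 4849) = (712 - 35)/(-20 - 4849) = 677/(-4869) = 677*(-1/4869) = -677/4869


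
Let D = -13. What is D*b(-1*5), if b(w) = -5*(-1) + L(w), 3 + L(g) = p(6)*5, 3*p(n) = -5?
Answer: 247/3 ≈ 82.333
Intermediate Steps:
p(n) = -5/3 (p(n) = (⅓)*(-5) = -5/3)
L(g) = -34/3 (L(g) = -3 - 5/3*5 = -3 - 25/3 = -34/3)
b(w) = -19/3 (b(w) = -5*(-1) - 34/3 = 5 - 34/3 = -19/3)
D*b(-1*5) = -13*(-19/3) = 247/3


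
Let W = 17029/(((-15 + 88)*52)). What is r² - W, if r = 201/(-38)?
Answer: 8048270/342589 ≈ 23.492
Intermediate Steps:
r = -201/38 (r = 201*(-1/38) = -201/38 ≈ -5.2895)
W = 17029/3796 (W = 17029/((73*52)) = 17029/3796 ≈ 4.4860)
r² - W = (-201/38)² - 1*17029/3796 = 40401/1444 - 17029/3796 = 8048270/342589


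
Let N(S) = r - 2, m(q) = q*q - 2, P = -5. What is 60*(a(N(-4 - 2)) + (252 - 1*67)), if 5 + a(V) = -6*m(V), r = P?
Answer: -6120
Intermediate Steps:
m(q) = -2 + q² (m(q) = q² - 2 = -2 + q²)
r = -5
N(S) = -7 (N(S) = -5 - 2 = -7)
a(V) = 7 - 6*V² (a(V) = -5 - 6*(-2 + V²) = -5 + (12 - 6*V²) = 7 - 6*V²)
60*(a(N(-4 - 2)) + (252 - 1*67)) = 60*((7 - 6*(-7)²) + (252 - 1*67)) = 60*((7 - 6*49) + (252 - 67)) = 60*((7 - 294) + 185) = 60*(-287 + 185) = 60*(-102) = -6120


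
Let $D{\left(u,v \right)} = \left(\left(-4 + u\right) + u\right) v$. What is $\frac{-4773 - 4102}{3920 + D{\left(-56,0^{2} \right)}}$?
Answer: $- \frac{1775}{784} \approx -2.264$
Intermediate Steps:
$D{\left(u,v \right)} = v \left(-4 + 2 u\right)$ ($D{\left(u,v \right)} = \left(-4 + 2 u\right) v = v \left(-4 + 2 u\right)$)
$\frac{-4773 - 4102}{3920 + D{\left(-56,0^{2} \right)}} = \frac{-4773 - 4102}{3920 + 2 \cdot 0^{2} \left(-2 - 56\right)} = - \frac{8875}{3920 + 2 \cdot 0 \left(-58\right)} = - \frac{8875}{3920 + 0} = - \frac{8875}{3920} = \left(-8875\right) \frac{1}{3920} = - \frac{1775}{784}$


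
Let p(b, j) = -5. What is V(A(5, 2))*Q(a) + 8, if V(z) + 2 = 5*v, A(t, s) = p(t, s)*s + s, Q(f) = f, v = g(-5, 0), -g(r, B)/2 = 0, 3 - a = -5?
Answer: -8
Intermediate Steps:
a = 8 (a = 3 - 1*(-5) = 3 + 5 = 8)
g(r, B) = 0 (g(r, B) = -2*0 = 0)
v = 0
A(t, s) = -4*s (A(t, s) = -5*s + s = -4*s)
V(z) = -2 (V(z) = -2 + 5*0 = -2 + 0 = -2)
V(A(5, 2))*Q(a) + 8 = -2*8 + 8 = -16 + 8 = -8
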